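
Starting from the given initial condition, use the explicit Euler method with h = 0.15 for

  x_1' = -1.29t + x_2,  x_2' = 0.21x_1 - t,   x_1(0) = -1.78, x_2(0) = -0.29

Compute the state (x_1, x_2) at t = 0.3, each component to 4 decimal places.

-1.9044, -0.4260

Euler on (x_1,x_2): x_1_{n+1} = x_1_n + h·x_1', x_2_{n+1} = x_2_n + h·x_2'.
0.000000: (-1.780000, -0.290000); f=(-0.290000, -0.373800) → (-1.823500, -0.346070)
0.150000: (-1.823500, -0.346070); f=(-0.539570, -0.532935) → (-1.904436, -0.426010)
(x_1(0.3), x_2(0.3)) ≈ (-1.9044, -0.4260)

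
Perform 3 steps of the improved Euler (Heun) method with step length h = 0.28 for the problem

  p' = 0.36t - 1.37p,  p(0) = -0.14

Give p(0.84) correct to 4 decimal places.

0.0459

Heun: k1 = f(t_n, p_n); k2 = f(t_n + h, p_n + h·k1); p_{n+1} = p_n + (h/2)·(k1 + k2).
t=0.000000, p=-0.140000:
  k1 = f(0.000000, -0.140000) = 0.191800
  k2 = f(0.280000, -0.086296) = 0.219026
  p ← -0.140000 + (0.28/2)·(0.191800 + 0.219026) = -0.082484
t=0.280000, p=-0.082484:
  k1 = f(0.280000, -0.082484) = 0.213804
  k2 = f(0.560000, -0.022619) = 0.232589
  p ← -0.082484 + (0.28/2)·(0.213804 + 0.232589) = -0.019990
t=0.560000, p=-0.019990:
  k1 = f(0.560000, -0.019990) = 0.228986
  k2 = f(0.840000, 0.044126) = 0.241947
  p ← -0.019990 + (0.28/2)·(0.228986 + 0.241947) = 0.045941
p(0.84) ≈ 0.0459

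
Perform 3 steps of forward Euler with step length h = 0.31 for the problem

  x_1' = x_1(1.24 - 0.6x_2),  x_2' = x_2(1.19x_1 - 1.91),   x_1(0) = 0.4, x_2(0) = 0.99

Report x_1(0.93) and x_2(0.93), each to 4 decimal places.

0.8153, 0.2043

Euler on (x_1,x_2): x_1_{n+1} = x_1_n + h·x_1', x_2_{n+1} = x_2_n + h·x_2'.
0.000000: (0.400000, 0.990000); f=(0.258400, -1.419660) → (0.480104, 0.549905)
0.310000: (0.480104, 0.549905); f=(0.436922, -0.736145) → (0.615550, 0.321700)
0.620000: (0.615550, 0.321700); f=(0.644468, -0.378801) → (0.815335, 0.204272)
(x_1(0.93), x_2(0.93)) ≈ (0.8153, 0.2043)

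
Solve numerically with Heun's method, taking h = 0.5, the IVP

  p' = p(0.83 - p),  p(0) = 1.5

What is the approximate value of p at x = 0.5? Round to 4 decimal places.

Heun: k1 = f(x_n, p_n); k2 = f(x_n + h, p_n + h·k1); p_{n+1} = p_n + (h/2)·(k1 + k2).
x=0.000000, p=1.500000:
  k1 = f(0.000000, 1.500000) = -1.005000
  k2 = f(0.500000, 0.997500) = -0.167081
  p ← 1.500000 + (0.5/2)·(-1.005000 + (-0.167081)) = 1.206980
p(0.5) ≈ 1.2070

1.2070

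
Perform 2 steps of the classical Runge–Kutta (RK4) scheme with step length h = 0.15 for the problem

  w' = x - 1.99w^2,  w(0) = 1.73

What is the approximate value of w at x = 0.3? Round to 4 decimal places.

0.8827

RK4: k1 = f(x_n, w_n); k2 = f(x_n + h/2, w_n + (h/2)·k1); k3 = f(x_n + h/2, w_n + (h/2)·k2); k4 = f(x_n + h, w_n + h·k3); w_{n+1} = w_n + (h/6)·(k1 + 2k2 + 2k3 + k4).
x=0.000000, w=1.730000:
  k1 = f(0.000000, 1.730000) = -5.955871
  k2 = f(0.075000, 1.283310) = -3.202299
  k3 = f(0.075000, 1.489828) = -4.341977
  k4 = f(0.150000, 1.078703) = -2.165566
  w ← 1.730000 + (0.15/6)·(k1 + 2k2 + 2k3 + k4) = 1.149750
x=0.150000, w=1.149750:
  k1 = f(0.150000, 1.149750) = -2.480632
  k2 = f(0.225000, 0.963703) = -1.623159
  k3 = f(0.225000, 1.028013) = -1.878055
  k4 = f(0.300000, 0.868042) = -1.199459
  w ← 1.149750 + (0.15/6)·(k1 + 2k2 + 2k3 + k4) = 0.882687
w(0.3) ≈ 0.8827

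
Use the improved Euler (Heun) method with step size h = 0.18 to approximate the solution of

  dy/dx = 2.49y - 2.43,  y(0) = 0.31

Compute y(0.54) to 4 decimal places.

Heun: k1 = f(x_n, y_n); k2 = f(x_n + h, y_n + h·k1); y_{n+1} = y_n + (h/2)·(k1 + k2).
x=0.000000, y=0.310000:
  k1 = f(0.000000, 0.310000) = -1.658100
  k2 = f(0.180000, 0.011542) = -2.401260
  y ← 0.310000 + (0.18/2)·(-1.658100 + (-2.401260)) = -0.055342
x=0.180000, y=-0.055342:
  k1 = f(0.180000, -0.055342) = -2.567803
  k2 = f(0.360000, -0.517547) = -3.718692
  y ← -0.055342 + (0.18/2)·(-2.567803 + (-3.718692)) = -0.621127
x=0.360000, y=-0.621127:
  k1 = f(0.360000, -0.621127) = -3.976606
  k2 = f(0.540000, -1.336916) = -5.758921
  y ← -0.621127 + (0.18/2)·(-3.976606 + (-5.758921)) = -1.497324
y(0.54) ≈ -1.4973

-1.4973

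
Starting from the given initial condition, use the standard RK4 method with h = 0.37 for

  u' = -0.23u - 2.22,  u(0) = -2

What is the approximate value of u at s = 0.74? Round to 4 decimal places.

RK4: k1 = f(s_n, u_n); k2 = f(s_n + h/2, u_n + (h/2)·k1); k3 = f(s_n + h/2, u_n + (h/2)·k2); k4 = f(s_n + h, u_n + h·k3); u_{n+1} = u_n + (h/6)·(k1 + 2k2 + 2k3 + k4).
s=0.000000, u=-2.000000:
  k1 = f(0.000000, -2.000000) = -1.760000
  k2 = f(0.185000, -2.325600) = -1.685112
  k3 = f(0.185000, -2.311746) = -1.688298
  k4 = f(0.370000, -2.624670) = -1.616326
  u ← -2.000000 + (0.37/6)·(k1 + 2k2 + 2k3 + k4) = -2.624261
s=0.370000, u=-2.624261:
  k1 = f(0.370000, -2.624261) = -1.616420
  k2 = f(0.555000, -2.923298) = -1.547641
  k3 = f(0.555000, -2.910574) = -1.550568
  k4 = f(0.740000, -3.197971) = -1.484467
  u ← -2.624261 + (0.37/6)·(k1 + 2k2 + 2k3 + k4) = -3.197595
u(0.74) ≈ -3.1976

-3.1976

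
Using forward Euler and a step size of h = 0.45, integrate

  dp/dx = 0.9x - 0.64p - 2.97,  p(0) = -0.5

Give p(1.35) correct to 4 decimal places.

Euler: p_{n+1} = p_n + h·f(x_n, p_n).
x=0.000000, p=-0.500000: f=-2.650000 → p ← -0.500000 + 0.45·(-2.650000) = -1.692500
x=0.450000, p=-1.692500: f=-1.481800 → p ← -1.692500 + 0.45·(-1.481800) = -2.359310
x=0.900000, p=-2.359310: f=-0.650042 → p ← -2.359310 + 0.45·(-0.650042) = -2.651829
p(1.35) ≈ -2.6518

-2.6518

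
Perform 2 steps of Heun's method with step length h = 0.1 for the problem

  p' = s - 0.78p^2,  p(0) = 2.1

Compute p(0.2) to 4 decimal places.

Heun: k1 = f(s_n, p_n); k2 = f(s_n + h, p_n + h·k1); p_{n+1} = p_n + (h/2)·(k1 + k2).
s=0.000000, p=2.100000:
  k1 = f(0.000000, 2.100000) = -3.439800
  k2 = f(0.100000, 1.756020) = -2.305213
  p ← 2.100000 + (0.1/2)·(-3.439800 + (-2.305213)) = 1.812749
s=0.100000, p=1.812749:
  k1 = f(0.100000, 1.812749) = -2.463127
  k2 = f(0.200000, 1.566437) = -1.713905
  p ← 1.812749 + (0.1/2)·(-2.463127 + (-1.713905)) = 1.603898
p(0.2) ≈ 1.6039

1.6039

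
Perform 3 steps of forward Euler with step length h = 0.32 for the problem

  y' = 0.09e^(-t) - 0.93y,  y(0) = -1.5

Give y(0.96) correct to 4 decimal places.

Euler: y_{n+1} = y_n + h·f(t_n, y_n).
t=0.000000, y=-1.500000: f=1.485000 → y ← -1.500000 + 0.32·1.485000 = -1.024800
t=0.320000, y=-1.024800: f=1.018417 → y ← -1.024800 + 0.32·1.018417 = -0.698906
t=0.640000, y=-0.698906: f=0.697439 → y ← -0.698906 + 0.32·0.697439 = -0.475726
y(0.96) ≈ -0.4757

-0.4757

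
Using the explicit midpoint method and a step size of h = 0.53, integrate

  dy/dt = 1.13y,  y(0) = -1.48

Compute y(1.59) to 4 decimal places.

-8.3221

Midpoint: k1 = f(t_n, y_n); k2 = f(t_n + h/2, y_n + (h/2)·k1); y_{n+1} = y_n + h·k2.
t=0.000000, y=-1.480000:
  k1 = f(0.000000, -1.480000) = -1.672400
  k2 = f(0.265000, -1.923186) = -2.173200
  y ← -1.480000 + 0.53·(-2.173200) = -2.631796
t=0.530000, y=-2.631796:
  k1 = f(0.530000, -2.631796) = -2.973930
  k2 = f(0.795000, -3.419887) = -3.864473
  y ← -2.631796 + 0.53·(-3.864473) = -4.679967
t=1.060000, y=-4.679967:
  k1 = f(1.060000, -4.679967) = -5.288362
  k2 = f(1.325000, -6.081383) = -6.871962
  y ← -4.679967 + 0.53·(-6.871962) = -8.322107
y(1.59) ≈ -8.3221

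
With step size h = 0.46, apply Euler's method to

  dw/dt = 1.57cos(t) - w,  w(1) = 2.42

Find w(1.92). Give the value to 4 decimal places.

0.9962

Euler: w_{n+1} = w_n + h·f(t_n, w_n).
t=1.000000, w=2.420000: f=-1.571725 → w ← 2.420000 + 0.46·(-1.571725) = 1.697006
t=1.460000, w=1.697006: f=-1.523412 → w ← 1.697006 + 0.46·(-1.523412) = 0.996237
w(1.92) ≈ 0.9962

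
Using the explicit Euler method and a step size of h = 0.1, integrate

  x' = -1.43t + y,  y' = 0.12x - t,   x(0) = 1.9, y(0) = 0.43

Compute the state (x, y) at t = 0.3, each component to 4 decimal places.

Euler on (x,y): x_{n+1} = x_n + h·x', y_{n+1} = y_n + h·y'.
0.000000: (1.900000, 0.430000); f=(0.430000, 0.228000) → (1.943000, 0.452800)
0.100000: (1.943000, 0.452800); f=(0.309800, 0.133160) → (1.973980, 0.466116)
0.200000: (1.973980, 0.466116); f=(0.180116, 0.036878) → (1.991992, 0.469804)
(x(0.3), y(0.3)) ≈ (1.9920, 0.4698)

1.9920, 0.4698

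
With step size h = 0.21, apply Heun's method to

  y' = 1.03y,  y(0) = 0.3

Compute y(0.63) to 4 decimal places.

0.5716

Heun: k1 = f(t_n, y_n); k2 = f(t_n + h, y_n + h·k1); y_{n+1} = y_n + (h/2)·(k1 + k2).
t=0.000000, y=0.300000:
  k1 = f(0.000000, 0.300000) = 0.309000
  k2 = f(0.210000, 0.364890) = 0.375837
  y ← 0.300000 + (0.21/2)·(0.309000 + 0.375837) = 0.371908
t=0.210000, y=0.371908:
  k1 = f(0.210000, 0.371908) = 0.383065
  k2 = f(0.420000, 0.452352) = 0.465922
  y ← 0.371908 + (0.21/2)·(0.383065 + 0.465922) = 0.461052
t=0.420000, y=0.461052:
  k1 = f(0.420000, 0.461052) = 0.474883
  k2 = f(0.630000, 0.560777) = 0.577600
  y ← 0.461052 + (0.21/2)·(0.474883 + 0.577600) = 0.571562
y(0.63) ≈ 0.5716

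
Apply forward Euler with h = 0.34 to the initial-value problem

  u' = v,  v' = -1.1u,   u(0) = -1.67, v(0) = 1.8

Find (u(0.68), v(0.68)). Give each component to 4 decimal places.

Euler on (u,v): u_{n+1} = u_n + h·u', v_{n+1} = v_n + h·v'.
0.000000: (-1.670000, 1.800000); f=(1.800000, 1.837000) → (-1.058000, 2.424580)
0.340000: (-1.058000, 2.424580); f=(2.424580, 1.163800) → (-0.233643, 2.820272)
(u(0.68), v(0.68)) ≈ (-0.2336, 2.8203)

-0.2336, 2.8203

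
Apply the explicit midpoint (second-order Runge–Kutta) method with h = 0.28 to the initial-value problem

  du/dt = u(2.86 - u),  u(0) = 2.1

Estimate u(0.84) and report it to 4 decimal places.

Midpoint: k1 = f(t_n, u_n); k2 = f(t_n + h/2, u_n + (h/2)·k1); u_{n+1} = u_n + h·k2.
t=0.000000, u=2.100000:
  k1 = f(0.000000, 2.100000) = 1.596000
  k2 = f(0.140000, 2.323440) = 1.246665
  u ← 2.100000 + 0.28·1.246665 = 2.449066
t=0.280000, u=2.449066:
  k1 = f(0.280000, 2.449066) = 1.006404
  k2 = f(0.420000, 2.589963) = 0.699386
  u ← 2.449066 + 0.28·0.699386 = 2.644894
t=0.560000, u=2.644894:
  k1 = f(0.560000, 2.644894) = 0.568932
  k2 = f(0.700000, 2.724545) = 0.369054
  u ← 2.644894 + 0.28·0.369054 = 2.748229
u(0.84) ≈ 2.7482

2.7482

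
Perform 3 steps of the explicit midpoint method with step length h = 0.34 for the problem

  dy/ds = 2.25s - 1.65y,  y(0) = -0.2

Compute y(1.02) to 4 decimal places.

0.6973

Midpoint: k1 = f(s_n, y_n); k2 = f(s_n + h/2, y_n + (h/2)·k1); y_{n+1} = y_n + h·k2.
s=0.000000, y=-0.200000:
  k1 = f(0.000000, -0.200000) = 0.330000
  k2 = f(0.170000, -0.143900) = 0.619935
  y ← -0.200000 + 0.34·0.619935 = 0.010778
s=0.340000, y=0.010778:
  k1 = f(0.340000, 0.010778) = 0.747216
  k2 = f(0.510000, 0.137805) = 0.920122
  y ← 0.010778 + 0.34·0.920122 = 0.323619
s=0.680000, y=0.323619:
  k1 = f(0.680000, 0.323619) = 0.996028
  k2 = f(0.850000, 0.492944) = 1.099142
  y ← 0.323619 + 0.34·1.099142 = 0.697328
y(1.02) ≈ 0.6973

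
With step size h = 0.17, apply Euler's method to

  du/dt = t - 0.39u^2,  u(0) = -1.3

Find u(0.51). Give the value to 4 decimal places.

Euler: u_{n+1} = u_n + h·f(t_n, u_n).
t=0.000000, u=-1.300000: f=-0.659100 → u ← -1.300000 + 0.17·(-0.659100) = -1.412047
t=0.170000, u=-1.412047: f=-0.607612 → u ← -1.412047 + 0.17·(-0.607612) = -1.515341
t=0.340000, u=-1.515341: f=-0.555541 → u ← -1.515341 + 0.17·(-0.555541) = -1.609783
u(0.51) ≈ -1.6098

-1.6098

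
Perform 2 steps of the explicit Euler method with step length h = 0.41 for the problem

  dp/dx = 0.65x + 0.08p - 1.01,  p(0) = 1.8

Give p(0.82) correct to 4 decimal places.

Euler: p_{n+1} = p_n + h·f(x_n, p_n).
x=0.000000, p=1.800000: f=-0.866000 → p ← 1.800000 + 0.41·(-0.866000) = 1.444940
x=0.410000, p=1.444940: f=-0.627905 → p ← 1.444940 + 0.41·(-0.627905) = 1.187499
p(0.82) ≈ 1.1875

1.1875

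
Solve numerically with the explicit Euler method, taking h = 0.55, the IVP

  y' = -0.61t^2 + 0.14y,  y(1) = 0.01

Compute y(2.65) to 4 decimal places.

Euler: y_{n+1} = y_n + h·f(t_n, y_n).
t=1.000000, y=0.010000: f=-0.608600 → y ← 0.010000 + 0.55·(-0.608600) = -0.324730
t=1.550000, y=-0.324730: f=-1.510987 → y ← -0.324730 + 0.55·(-1.510987) = -1.155773
t=2.100000, y=-1.155773: f=-2.851908 → y ← -1.155773 + 0.55·(-2.851908) = -2.724322
y(2.65) ≈ -2.7243

-2.7243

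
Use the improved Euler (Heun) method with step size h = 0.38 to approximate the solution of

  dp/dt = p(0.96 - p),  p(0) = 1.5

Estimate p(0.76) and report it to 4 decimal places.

1.1751

Heun: k1 = f(t_n, p_n); k2 = f(t_n + h, p_n + h·k1); p_{n+1} = p_n + (h/2)·(k1 + k2).
t=0.000000, p=1.500000:
  k1 = f(0.000000, 1.500000) = -0.810000
  k2 = f(0.380000, 1.192200) = -0.276829
  p ← 1.500000 + (0.38/2)·(-0.810000 + (-0.276829)) = 1.293503
t=0.380000, p=1.293503:
  k1 = f(0.380000, 1.293503) = -0.431386
  k2 = f(0.760000, 1.129576) = -0.191549
  p ← 1.293503 + (0.38/2)·(-0.431386 + (-0.191549)) = 1.175145
p(0.76) ≈ 1.1751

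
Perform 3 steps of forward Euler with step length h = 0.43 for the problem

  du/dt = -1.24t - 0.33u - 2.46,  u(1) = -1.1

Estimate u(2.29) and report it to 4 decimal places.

Euler: u_{n+1} = u_n + h·f(t_n, u_n).
t=1.000000, u=-1.100000: f=-3.337000 → u ← -1.100000 + 0.43·(-3.337000) = -2.534910
t=1.430000, u=-2.534910: f=-3.396680 → u ← -2.534910 + 0.43·(-3.396680) = -3.995482
t=1.860000, u=-3.995482: f=-3.447891 → u ← -3.995482 + 0.43·(-3.447891) = -5.478075
u(2.29) ≈ -5.4781

-5.4781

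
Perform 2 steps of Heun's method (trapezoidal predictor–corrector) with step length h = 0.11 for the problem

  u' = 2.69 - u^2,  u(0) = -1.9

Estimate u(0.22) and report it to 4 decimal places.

-2.2128

Heun: k1 = f(t_n, u_n); k2 = f(t_n + h, u_n + h·k1); u_{n+1} = u_n + (h/2)·(k1 + k2).
t=0.000000, u=-1.900000:
  k1 = f(0.000000, -1.900000) = -0.920000
  k2 = f(0.110000, -2.001200) = -1.314801
  u ← -1.900000 + (0.11/2)·(-0.920000 + (-1.314801)) = -2.022914
t=0.110000, u=-2.022914:
  k1 = f(0.110000, -2.022914) = -1.402181
  k2 = f(0.220000, -2.177154) = -2.050000
  u ← -2.022914 + (0.11/2)·(-1.402181 + (-2.050000)) = -2.212784
u(0.22) ≈ -2.2128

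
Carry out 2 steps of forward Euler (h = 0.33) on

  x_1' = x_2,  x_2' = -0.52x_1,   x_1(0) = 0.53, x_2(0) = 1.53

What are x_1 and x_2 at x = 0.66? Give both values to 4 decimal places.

1.5098, 1.2615

Euler on (x_1,x_2): x_1_{n+1} = x_1_n + h·x_1', x_2_{n+1} = x_2_n + h·x_2'.
0.000000: (0.530000, 1.530000); f=(1.530000, -0.275600) → (1.034900, 1.439052)
0.330000: (1.034900, 1.439052); f=(1.439052, -0.538148) → (1.509787, 1.261463)
(x_1(0.66), x_2(0.66)) ≈ (1.5098, 1.2615)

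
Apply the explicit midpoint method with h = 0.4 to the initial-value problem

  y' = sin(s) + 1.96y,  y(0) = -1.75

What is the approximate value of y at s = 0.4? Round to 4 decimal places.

Midpoint: k1 = f(s_n, y_n); k2 = f(s_n + h/2, y_n + (h/2)·k1); y_{n+1} = y_n + h·k2.
s=0.000000, y=-1.750000:
  k1 = f(0.000000, -1.750000) = -3.430000
  k2 = f(0.200000, -2.436000) = -4.575891
  y ← -1.750000 + 0.4·(-4.575891) = -3.580356
y(0.4) ≈ -3.5804

-3.5804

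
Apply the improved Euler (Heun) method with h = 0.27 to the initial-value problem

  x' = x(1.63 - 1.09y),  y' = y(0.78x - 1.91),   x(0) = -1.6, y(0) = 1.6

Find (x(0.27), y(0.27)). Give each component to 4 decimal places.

-1.8628, 0.8186

Heun on (x,y): k1 = f(t_n, state_n); k2 = f(t_n + h, state_n + h·k1); state_{n+1} = state_n + (h/2)·(k1 + k2).
0.000000: (-1.600000, 1.600000)
  k1 = (0.182400, -5.052800)
  predictor → (-1.550752, 0.235744)
  k2 = (-2.129243, -0.735424)
  → (-1.862824, 0.818590)
(x(0.27), y(0.27)) ≈ (-1.8628, 0.8186)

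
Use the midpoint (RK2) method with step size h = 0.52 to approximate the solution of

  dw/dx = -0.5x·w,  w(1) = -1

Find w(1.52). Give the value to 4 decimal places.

-0.7150

Midpoint: k1 = f(x_n, w_n); k2 = f(x_n + h/2, w_n + (h/2)·k1); w_{n+1} = w_n + h·k2.
x=1.000000, w=-1.000000:
  k1 = f(1.000000, -1.000000) = 0.500000
  k2 = f(1.260000, -0.870000) = 0.548100
  w ← -1.000000 + 0.52·0.548100 = -0.714988
w(1.52) ≈ -0.7150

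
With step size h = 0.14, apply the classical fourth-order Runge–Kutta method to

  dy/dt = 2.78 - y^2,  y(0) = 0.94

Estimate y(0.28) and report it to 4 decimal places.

1.3377

RK4: k1 = f(t_n, y_n); k2 = f(t_n + h/2, y_n + (h/2)·k1); k3 = f(t_n + h/2, y_n + (h/2)·k2); k4 = f(t_n + h, y_n + h·k3); y_{n+1} = y_n + (h/6)·(k1 + 2k2 + 2k3 + k4).
t=0.000000, y=0.940000:
  k1 = f(0.000000, 0.940000) = 1.896400
  k2 = f(0.070000, 1.072748) = 1.629212
  k3 = f(0.070000, 1.054045) = 1.668990
  k4 = f(0.140000, 1.173659) = 1.402526
  y ← 0.940000 + (0.14/6)·(k1 + 2k2 + 2k3 + k4) = 1.170891
t=0.140000, y=1.170891:
  k1 = f(0.140000, 1.170891) = 1.409014
  k2 = f(0.210000, 1.269522) = 1.168314
  k3 = f(0.210000, 1.252673) = 1.210810
  k4 = f(0.280000, 1.340404) = 0.983316
  y ← 1.170891 + (0.14/6)·(k1 + 2k2 + 2k3 + k4) = 1.337738
y(0.28) ≈ 1.3377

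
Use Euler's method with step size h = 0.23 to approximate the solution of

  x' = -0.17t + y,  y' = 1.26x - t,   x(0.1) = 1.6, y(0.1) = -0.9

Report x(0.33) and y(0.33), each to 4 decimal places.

1.3891, -0.4593

Euler on (x,y): x_{n+1} = x_n + h·x', y_{n+1} = y_n + h·y'.
0.100000: (1.600000, -0.900000); f=(-0.917000, 1.916000) → (1.389090, -0.459320)
(x(0.33), y(0.33)) ≈ (1.3891, -0.4593)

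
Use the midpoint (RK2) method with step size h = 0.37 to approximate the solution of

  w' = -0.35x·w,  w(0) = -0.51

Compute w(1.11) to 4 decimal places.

Midpoint: k1 = f(x_n, w_n); k2 = f(x_n + h/2, w_n + (h/2)·k1); w_{n+1} = w_n + h·k2.
x=0.000000, w=-0.510000:
  k1 = f(0.000000, -0.510000) = 0.000000
  k2 = f(0.185000, -0.510000) = 0.033023
  w ← -0.510000 + 0.37·0.033023 = -0.497782
x=0.370000, w=-0.497782:
  k1 = f(0.370000, -0.497782) = 0.064463
  k2 = f(0.555000, -0.485856) = 0.094378
  w ← -0.497782 + 0.37·0.094378 = -0.462862
x=0.740000, w=-0.462862:
  k1 = f(0.740000, -0.462862) = 0.119881
  k2 = f(0.925000, -0.440684) = 0.142671
  w ← -0.462862 + 0.37·0.142671 = -0.410074
w(1.11) ≈ -0.4101

-0.4101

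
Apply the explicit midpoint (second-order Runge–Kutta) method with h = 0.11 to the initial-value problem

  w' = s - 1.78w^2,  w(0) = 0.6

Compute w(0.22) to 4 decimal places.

0.5087

Midpoint: k1 = f(s_n, w_n); k2 = f(s_n + h/2, w_n + (h/2)·k1); w_{n+1} = w_n + h·k2.
s=0.000000, w=0.600000:
  k1 = f(0.000000, 0.600000) = -0.640800
  k2 = f(0.055000, 0.564756) = -0.512730
  w ← 0.600000 + 0.11·(-0.512730) = 0.543600
s=0.110000, w=0.543600:
  k1 = f(0.110000, 0.543600) = -0.415991
  k2 = f(0.165000, 0.520720) = -0.317646
  w ← 0.543600 + 0.11·(-0.317646) = 0.508659
w(0.22) ≈ 0.5087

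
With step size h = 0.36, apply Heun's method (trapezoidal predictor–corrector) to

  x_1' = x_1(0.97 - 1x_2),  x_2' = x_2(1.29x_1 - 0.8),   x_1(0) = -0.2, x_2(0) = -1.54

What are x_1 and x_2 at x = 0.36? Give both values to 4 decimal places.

Heun on (x_1,x_2): k1 = f(x_n, state_n); k2 = f(x_n + h, state_n + h·k1); state_{n+1} = state_n + (h/2)·(k1 + k2).
0.000000: (-0.200000, -1.540000)
  k1 = (-0.502000, 1.629320)
  predictor → (-0.380720, -0.953445)
  k2 = (-0.732294, 1.231020)
  → (-0.422173, -1.025139)
(x_1(0.36), x_2(0.36)) ≈ (-0.4222, -1.0251)

-0.4222, -1.0251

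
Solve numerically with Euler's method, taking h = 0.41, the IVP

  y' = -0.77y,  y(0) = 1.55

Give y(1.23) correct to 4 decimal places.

Euler: y_{n+1} = y_n + h·f(t_n, y_n).
t=0.000000, y=1.550000: f=-1.193500 → y ← 1.550000 + 0.41·(-1.193500) = 1.060665
t=0.410000, y=1.060665: f=-0.816712 → y ← 1.060665 + 0.41·(-0.816712) = 0.725813
t=0.820000, y=0.725813: f=-0.558876 → y ← 0.725813 + 0.41·(-0.558876) = 0.496674
y(1.23) ≈ 0.4967

0.4967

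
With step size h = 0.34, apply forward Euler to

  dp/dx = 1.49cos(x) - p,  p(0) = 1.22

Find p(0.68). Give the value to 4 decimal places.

Euler: p_{n+1} = p_n + h·f(x_n, p_n).
x=0.000000, p=1.220000: f=0.270000 → p ← 1.220000 + 0.34·0.270000 = 1.311800
x=0.340000, p=1.311800: f=0.092904 → p ← 1.311800 + 0.34·0.092904 = 1.343388
p(0.68) ≈ 1.3434

1.3434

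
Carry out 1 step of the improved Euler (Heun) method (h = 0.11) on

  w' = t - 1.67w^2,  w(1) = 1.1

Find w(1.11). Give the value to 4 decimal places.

Heun: k1 = f(t_n, w_n); k2 = f(t_n + h, w_n + h·k1); w_{n+1} = w_n + (h/2)·(k1 + k2).
t=1.000000, w=1.100000:
  k1 = f(1.000000, 1.100000) = -1.020700
  k2 = f(1.110000, 0.987723) = -0.519247
  w ← 1.100000 + (0.11/2)·(-1.020700 + (-0.519247)) = 1.015303
w(1.11) ≈ 1.0153

1.0153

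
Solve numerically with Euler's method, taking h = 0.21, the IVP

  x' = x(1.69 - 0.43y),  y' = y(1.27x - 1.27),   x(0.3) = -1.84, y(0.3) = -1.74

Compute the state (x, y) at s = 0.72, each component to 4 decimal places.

-3.8755, 0.0037

Euler on (x,y): x_{n+1} = x_n + h·x', y_{n+1} = y_n + h·y'.
0.300000: (-1.840000, -1.740000); f=(-4.486288, 6.275832) → (-2.782120, -0.422075)
0.510000: (-2.782120, -0.422075); f=(-5.206717, 2.027351) → (-3.875531, 0.003668)
(x(0.72), y(0.72)) ≈ (-3.8755, 0.0037)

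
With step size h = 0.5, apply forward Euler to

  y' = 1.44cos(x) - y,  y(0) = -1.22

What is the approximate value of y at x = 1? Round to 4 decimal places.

Euler: y_{n+1} = y_n + h·f(x_n, y_n).
x=0.000000, y=-1.220000: f=2.660000 → y ← -1.220000 + 0.5·2.660000 = 0.110000
x=0.500000, y=0.110000: f=1.153719 → y ← 0.110000 + 0.5·1.153719 = 0.686859
y(1) ≈ 0.6869

0.6869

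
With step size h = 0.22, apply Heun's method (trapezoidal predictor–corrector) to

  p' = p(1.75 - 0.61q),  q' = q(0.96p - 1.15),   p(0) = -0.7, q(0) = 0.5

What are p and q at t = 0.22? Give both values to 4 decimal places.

Heun on (p,q): k1 = f(t_n, state_n); k2 = f(t_n + h, state_n + h·k1); state_{n+1} = state_n + (h/2)·(k1 + k2).
0.000000: (-0.700000, 0.500000)
  k1 = (-1.011500, -0.911000)
  predictor → (-0.922530, 0.299580)
  k2 = (-1.445841, -0.609834)
  → (-0.970307, 0.332708)
(p(0.22), q(0.22)) ≈ (-0.9703, 0.3327)

-0.9703, 0.3327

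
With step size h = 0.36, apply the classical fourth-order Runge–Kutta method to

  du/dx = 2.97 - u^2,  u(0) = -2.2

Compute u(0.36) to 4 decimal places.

RK4: k1 = f(x_n, u_n); k2 = f(x_n + h/2, u_n + (h/2)·k1); k3 = f(x_n + h/2, u_n + (h/2)·k2); k4 = f(x_n + h, u_n + h·k3); u_{n+1} = u_n + (h/6)·(k1 + 2k2 + 2k3 + k4).
x=0.000000, u=-2.200000:
  k1 = f(0.000000, -2.200000) = -1.870000
  k2 = f(0.180000, -2.536600) = -3.464340
  k3 = f(0.180000, -2.823581) = -5.002610
  k4 = f(0.360000, -4.000940) = -13.037519
  u ← -2.200000 + (0.36/6)·(k1 + 2k2 + 2k3 + k4) = -4.110485
u(0.36) ≈ -4.1105

-4.1105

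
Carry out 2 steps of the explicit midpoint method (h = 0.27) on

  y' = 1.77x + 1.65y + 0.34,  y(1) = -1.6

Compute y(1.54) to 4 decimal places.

-1.7233

Midpoint: k1 = f(x_n, y_n); k2 = f(x_n + h/2, y_n + (h/2)·k1); y_{n+1} = y_n + h·k2.
x=1.000000, y=-1.600000:
  k1 = f(1.000000, -1.600000) = -0.530000
  k2 = f(1.135000, -1.671550) = -0.409108
  y ← -1.600000 + 0.27·(-0.409108) = -1.710459
x=1.270000, y=-1.710459:
  k1 = f(1.270000, -1.710459) = -0.234357
  k2 = f(1.405000, -1.742097) = -0.047611
  y ← -1.710459 + 0.27·(-0.047611) = -1.723314
y(1.54) ≈ -1.7233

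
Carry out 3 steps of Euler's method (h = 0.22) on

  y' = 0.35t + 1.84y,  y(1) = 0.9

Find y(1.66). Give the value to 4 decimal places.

2.8899

Euler: y_{n+1} = y_n + h·f(t_n, y_n).
t=1.000000, y=0.900000: f=2.006000 → y ← 0.900000 + 0.22·2.006000 = 1.341320
t=1.220000, y=1.341320: f=2.895029 → y ← 1.341320 + 0.22·2.895029 = 1.978226
t=1.440000, y=1.978226: f=4.143936 → y ← 1.978226 + 0.22·4.143936 = 2.889892
y(1.66) ≈ 2.8899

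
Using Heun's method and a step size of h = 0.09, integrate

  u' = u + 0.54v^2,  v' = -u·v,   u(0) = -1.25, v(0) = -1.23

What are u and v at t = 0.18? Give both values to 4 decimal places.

-1.2948, -1.5484

Heun on (u,v): k1 = f(t_n, state_n); k2 = f(t_n + h, state_n + h·k1); state_{n+1} = state_n + (h/2)·(k1 + k2).
0.000000: (-1.250000, -1.230000)
  k1 = (-0.433034, -1.537500)
  predictor → (-1.288973, -1.368375)
  k2 = (-0.277850, -1.763799)
  → (-1.281990, -1.378558)
0.090000: (-1.281990, -1.378558)
  k1 = (-0.255761, -1.767298)
  predictor → (-1.305008, -1.537615)
  k2 = (-0.028308, -2.006601)
  → (-1.294773, -1.548384)
(u(0.18), v(0.18)) ≈ (-1.2948, -1.5484)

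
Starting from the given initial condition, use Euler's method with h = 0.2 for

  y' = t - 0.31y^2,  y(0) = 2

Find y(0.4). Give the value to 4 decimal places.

1.6017

Euler: y_{n+1} = y_n + h·f(t_n, y_n).
t=0.000000, y=2.000000: f=-1.240000 → y ← 2.000000 + 0.2·(-1.240000) = 1.752000
t=0.200000, y=1.752000: f=-0.751546 → y ← 1.752000 + 0.2·(-0.751546) = 1.601691
y(0.4) ≈ 1.6017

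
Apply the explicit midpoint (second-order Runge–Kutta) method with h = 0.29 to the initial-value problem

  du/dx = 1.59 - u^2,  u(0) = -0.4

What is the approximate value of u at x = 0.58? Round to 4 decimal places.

Midpoint: k1 = f(x_n, u_n); k2 = f(x_n + h/2, u_n + (h/2)·k1); u_{n+1} = u_n + h·k2.
x=0.000000, u=-0.400000:
  k1 = f(0.000000, -0.400000) = 1.430000
  k2 = f(0.145000, -0.192650) = 1.552886
  u ← -0.400000 + 0.29·1.552886 = 0.050337
x=0.290000, u=0.050337:
  k1 = f(0.290000, 0.050337) = 1.587466
  k2 = f(0.435000, 0.280520) = 1.511309
  u ← 0.050337 + 0.29·1.511309 = 0.488616
u(0.58) ≈ 0.4886

0.4886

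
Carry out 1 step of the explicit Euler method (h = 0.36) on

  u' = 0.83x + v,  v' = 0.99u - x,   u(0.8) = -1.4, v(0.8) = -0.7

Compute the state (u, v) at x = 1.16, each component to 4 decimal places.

Euler on (u,v): u_{n+1} = u_n + h·u', v_{n+1} = v_n + h·v'.
0.800000: (-1.400000, -0.700000); f=(-0.036000, -2.186000) → (-1.412960, -1.486960)
(u(1.16), v(1.16)) ≈ (-1.4130, -1.4870)

-1.4130, -1.4870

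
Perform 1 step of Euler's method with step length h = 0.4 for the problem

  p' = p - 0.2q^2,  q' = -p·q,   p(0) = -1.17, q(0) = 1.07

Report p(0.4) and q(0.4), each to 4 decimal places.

Euler on (p,q): p_{n+1} = p_n + h·p', q_{n+1} = q_n + h·q'.
0.000000: (-1.170000, 1.070000); f=(-1.398980, 1.251900) → (-1.729592, 1.570760)
(p(0.4), q(0.4)) ≈ (-1.7296, 1.5708)

-1.7296, 1.5708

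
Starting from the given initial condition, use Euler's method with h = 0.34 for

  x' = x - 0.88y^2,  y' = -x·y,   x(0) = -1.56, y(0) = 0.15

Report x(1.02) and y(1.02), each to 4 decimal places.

-3.8330, 0.7711

Euler on (x,y): x_{n+1} = x_n + h·x', y_{n+1} = y_n + h·y'.
0.000000: (-1.560000, 0.150000); f=(-1.579800, 0.234000) → (-2.097132, 0.229560)
0.340000: (-2.097132, 0.229560); f=(-2.143506, 0.481418) → (-2.825924, 0.393242)
0.680000: (-2.825924, 0.393242); f=(-2.962007, 1.111272) → (-3.833006, 0.771074)
(x(1.02), y(1.02)) ≈ (-3.8330, 0.7711)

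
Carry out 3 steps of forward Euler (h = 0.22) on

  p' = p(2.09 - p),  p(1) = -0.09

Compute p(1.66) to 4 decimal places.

Euler: p_{n+1} = p_n + h·f(x_n, p_n).
x=1.000000, p=-0.090000: f=-0.196200 → p ← -0.090000 + 0.22·(-0.196200) = -0.133164
x=1.220000, p=-0.133164: f=-0.296045 → p ← -0.133164 + 0.22·(-0.296045) = -0.198294
x=1.440000, p=-0.198294: f=-0.453755 → p ← -0.198294 + 0.22·(-0.453755) = -0.298120
p(1.66) ≈ -0.2981

-0.2981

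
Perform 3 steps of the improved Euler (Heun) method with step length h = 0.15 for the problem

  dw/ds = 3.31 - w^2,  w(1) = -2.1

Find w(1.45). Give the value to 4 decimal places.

Heun: k1 = f(s_n, w_n); k2 = f(s_n + h, w_n + h·k1); w_{n+1} = w_n + (h/2)·(k1 + k2).
s=1.000000, w=-2.100000:
  k1 = f(1.000000, -2.100000) = -1.100000
  k2 = f(1.150000, -2.265000) = -1.820225
  w ← -2.100000 + (0.15/2)·(-1.100000 + (-1.820225)) = -2.319017
s=1.150000, w=-2.319017:
  k1 = f(1.150000, -2.319017) = -2.067839
  k2 = f(1.300000, -2.629193) = -3.602655
  w ← -2.319017 + (0.15/2)·(-2.067839 + (-3.602655)) = -2.744304
s=1.300000, w=-2.744304:
  k1 = f(1.300000, -2.744304) = -4.221204
  k2 = f(1.450000, -3.377485) = -8.097402
  w ← -2.744304 + (0.15/2)·(-4.221204 + (-8.097402)) = -3.668199
w(1.45) ≈ -3.6682

-3.6682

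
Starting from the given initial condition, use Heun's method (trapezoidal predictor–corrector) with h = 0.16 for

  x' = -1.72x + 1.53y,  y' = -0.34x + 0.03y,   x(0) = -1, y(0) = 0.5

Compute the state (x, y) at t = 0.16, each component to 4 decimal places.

-0.6502, 0.5461

Heun on (x,y): k1 = f(t_n, state_n); k2 = f(t_n + h, state_n + h·k1); state_{n+1} = state_n + (h/2)·(k1 + k2).
0.000000: (-1.000000, 0.500000)
  k1 = (2.485000, 0.355000)
  predictor → (-0.602400, 0.556800)
  k2 = (1.888032, 0.221520)
  → (-0.650157, 0.546122)
(x(0.16), y(0.16)) ≈ (-0.6502, 0.5461)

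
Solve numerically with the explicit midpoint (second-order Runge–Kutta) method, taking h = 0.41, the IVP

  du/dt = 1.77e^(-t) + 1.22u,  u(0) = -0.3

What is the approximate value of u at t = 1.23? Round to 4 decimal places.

1.9269

Midpoint: k1 = f(t_n, u_n); k2 = f(t_n + h/2, u_n + (h/2)·k1); u_{n+1} = u_n + h·k2.
t=0.000000, u=-0.300000:
  k1 = f(0.000000, -0.300000) = 1.404000
  k2 = f(0.205000, -0.012180) = 1.427066
  u ← -0.300000 + 0.41·1.427066 = 0.285097
t=0.410000, u=0.285097:
  k1 = f(0.410000, 0.285097) = 1.522479
  k2 = f(0.615000, 0.597205) = 1.685525
  u ← 0.285097 + 0.41·1.685525 = 0.976162
t=0.820000, u=0.976162:
  k1 = f(0.820000, 0.976162) = 1.970482
  k2 = f(1.025000, 1.380111) = 2.318805
  u ← 0.976162 + 0.41·2.318805 = 1.926873
u(1.23) ≈ 1.9269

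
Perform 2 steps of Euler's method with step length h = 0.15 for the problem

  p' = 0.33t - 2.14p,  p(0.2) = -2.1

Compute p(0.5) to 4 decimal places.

Euler: p_{n+1} = p_n + h·f(t_n, p_n).
t=0.200000, p=-2.100000: f=4.560000 → p ← -2.100000 + 0.15·4.560000 = -1.416000
t=0.350000, p=-1.416000: f=3.145740 → p ← -1.416000 + 0.15·3.145740 = -0.944139
p(0.5) ≈ -0.9441

-0.9441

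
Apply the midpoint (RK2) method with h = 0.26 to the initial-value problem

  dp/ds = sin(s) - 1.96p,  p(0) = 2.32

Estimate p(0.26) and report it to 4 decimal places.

1.4727

Midpoint: k1 = f(s_n, p_n); k2 = f(s_n + h/2, p_n + (h/2)·k1); p_{n+1} = p_n + h·k2.
s=0.000000, p=2.320000:
  k1 = f(0.000000, 2.320000) = -4.547200
  k2 = f(0.130000, 1.728864) = -3.258939
  p ← 2.320000 + 0.26·(-3.258939) = 1.472676
p(0.26) ≈ 1.4727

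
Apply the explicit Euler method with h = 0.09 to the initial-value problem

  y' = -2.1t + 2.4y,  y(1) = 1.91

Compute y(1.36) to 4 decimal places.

Euler: y_{n+1} = y_n + h·f(t_n, y_n).
t=1.000000, y=1.910000: f=2.484000 → y ← 1.910000 + 0.09·2.484000 = 2.133560
t=1.090000, y=2.133560: f=2.831544 → y ← 2.133560 + 0.09·2.831544 = 2.388399
t=1.180000, y=2.388399: f=3.254158 → y ← 2.388399 + 0.09·3.254158 = 2.681273
t=1.270000, y=2.681273: f=3.768056 → y ← 2.681273 + 0.09·3.768056 = 3.020398
y(1.36) ≈ 3.0204

3.0204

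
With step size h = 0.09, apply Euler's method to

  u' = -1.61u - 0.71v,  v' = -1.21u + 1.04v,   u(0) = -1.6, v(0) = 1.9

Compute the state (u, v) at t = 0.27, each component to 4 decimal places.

-1.3800, 3.0252

Euler on (u,v): u_{n+1} = u_n + h·u', v_{n+1} = v_n + h·v'.
0.000000: (-1.600000, 1.900000); f=(1.227000, 3.912000) → (-1.489570, 2.252080)
0.090000: (-1.489570, 2.252080); f=(0.799231, 4.144543) → (-1.417639, 2.625089)
0.180000: (-1.417639, 2.625089); f=(0.418586, 4.445436) → (-1.379966, 3.025178)
(u(0.27), v(0.27)) ≈ (-1.3800, 3.0252)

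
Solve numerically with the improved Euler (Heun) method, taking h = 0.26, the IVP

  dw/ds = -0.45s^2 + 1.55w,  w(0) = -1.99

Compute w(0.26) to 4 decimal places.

Heun: k1 = f(s_n, w_n); k2 = f(s_n + h, w_n + h·k1); w_{n+1} = w_n + (h/2)·(k1 + k2).
s=0.000000, w=-1.990000:
  k1 = f(0.000000, -1.990000) = -3.084500
  k2 = f(0.260000, -2.791970) = -4.357974
  w ← -1.990000 + (0.26/2)·(-3.084500 + (-4.357974)) = -2.957522
w(0.26) ≈ -2.9575

-2.9575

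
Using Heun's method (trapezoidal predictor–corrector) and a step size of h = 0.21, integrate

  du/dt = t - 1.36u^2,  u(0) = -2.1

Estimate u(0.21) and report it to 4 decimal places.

-4.3194

Heun: k1 = f(t_n, u_n); k2 = f(t_n + h, u_n + h·k1); u_{n+1} = u_n + (h/2)·(k1 + k2).
t=0.000000, u=-2.100000:
  k1 = f(0.000000, -2.100000) = -5.997600
  k2 = f(0.210000, -3.359496) = -15.139250
  u ← -2.100000 + (0.21/2)·(-5.997600 + (-15.139250)) = -4.319369
u(0.21) ≈ -4.3194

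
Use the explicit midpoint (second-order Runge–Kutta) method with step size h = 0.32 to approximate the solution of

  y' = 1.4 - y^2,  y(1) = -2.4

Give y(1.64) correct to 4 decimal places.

-29.5495

Midpoint: k1 = f(s_n, y_n); k2 = f(s_n + h/2, y_n + (h/2)·k1); y_{n+1} = y_n + h·k2.
s=1.000000, y=-2.400000:
  k1 = f(1.000000, -2.400000) = -4.360000
  k2 = f(1.160000, -3.097600) = -8.195126
  y ← -2.400000 + 0.32·(-8.195126) = -5.022440
s=1.320000, y=-5.022440:
  k1 = f(1.320000, -5.022440) = -23.824906
  k2 = f(1.480000, -8.834425) = -76.647069
  y ← -5.022440 + 0.32·(-76.647069) = -29.549502
y(1.64) ≈ -29.5495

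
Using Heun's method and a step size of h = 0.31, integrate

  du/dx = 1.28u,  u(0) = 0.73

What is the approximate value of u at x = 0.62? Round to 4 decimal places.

1.5893

Heun: k1 = f(x_n, u_n); k2 = f(x_n + h, u_n + h·k1); u_{n+1} = u_n + (h/2)·(k1 + k2).
x=0.000000, u=0.730000:
  k1 = f(0.000000, 0.730000) = 0.934400
  k2 = f(0.310000, 1.019664) = 1.305170
  u ← 0.730000 + (0.31/2)·(0.934400 + 1.305170) = 1.077133
x=0.310000, u=1.077133:
  k1 = f(0.310000, 1.077133) = 1.378731
  k2 = f(0.620000, 1.504540) = 1.925811
  u ← 1.077133 + (0.31/2)·(1.378731 + 1.925811) = 1.589337
u(0.62) ≈ 1.5893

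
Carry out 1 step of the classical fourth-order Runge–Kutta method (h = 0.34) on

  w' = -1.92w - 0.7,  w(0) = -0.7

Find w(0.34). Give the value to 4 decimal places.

RK4: k1 = f(t_n, w_n); k2 = f(t_n + h/2, w_n + (h/2)·k1); k3 = f(t_n + h/2, w_n + (h/2)·k2); k4 = f(t_n + h, w_n + h·k3); w_{n+1} = w_n + (h/6)·(k1 + 2k2 + 2k3 + k4).
t=0.000000, w=-0.700000:
  k1 = f(0.000000, -0.700000) = 0.644000
  k2 = f(0.170000, -0.590520) = 0.433798
  k3 = f(0.170000, -0.626254) = 0.502408
  k4 = f(0.340000, -0.529181) = 0.316028
  w ← -0.700000 + (0.34/6)·(k1 + 2k2 + 2k3 + k4) = -0.539495
w(0.34) ≈ -0.5395

-0.5395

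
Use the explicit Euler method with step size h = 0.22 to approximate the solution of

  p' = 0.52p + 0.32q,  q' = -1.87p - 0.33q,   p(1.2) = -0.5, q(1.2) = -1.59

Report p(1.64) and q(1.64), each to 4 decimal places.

Euler on (p,q): p_{n+1} = p_n + h·p', q_{n+1} = q_n + h·q'.
1.200000: (-0.500000, -1.590000); f=(-0.768800, 1.459700) → (-0.669136, -1.268866)
1.420000: (-0.669136, -1.268866); f=(-0.753988, 1.670010) → (-0.835013, -0.901464)
(p(1.64), q(1.64)) ≈ (-0.8350, -0.9015)

-0.8350, -0.9015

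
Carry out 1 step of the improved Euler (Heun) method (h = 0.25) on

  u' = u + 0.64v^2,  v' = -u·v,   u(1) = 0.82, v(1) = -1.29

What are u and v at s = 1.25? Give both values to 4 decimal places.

Heun on (u,v): k1 = f(s_n, state_n); k2 = f(s_n + h, state_n + h·k1); state_{n+1} = state_n + (h/2)·(k1 + k2).
1.000000: (0.820000, -1.290000)
  k1 = (1.885024, 1.057800)
  predictor → (1.291256, -1.025550)
  k2 = (1.964378, 1.324248)
  → (1.301175, -0.992244)
(u(1.25), v(1.25)) ≈ (1.3012, -0.9922)

1.3012, -0.9922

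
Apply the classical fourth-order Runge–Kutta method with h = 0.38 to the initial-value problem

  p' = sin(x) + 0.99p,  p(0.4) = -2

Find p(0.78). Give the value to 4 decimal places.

RK4: k1 = f(x_n, p_n); k2 = f(x_n + h/2, p_n + (h/2)·k1); k3 = f(x_n + h/2, p_n + (h/2)·k2); k4 = f(x_n + h, p_n + h·k3); p_{n+1} = p_n + (h/6)·(k1 + 2k2 + 2k3 + k4).
x=0.400000, p=-2.000000:
  k1 = f(0.400000, -2.000000) = -1.590582
  k2 = f(0.590000, -2.302211) = -1.722827
  k3 = f(0.590000, -2.327337) = -1.747703
  k4 = f(0.780000, -2.664127) = -1.934206
  p ← -2.000000 + (0.38/6)·(k1 + 2k2 + 2k3 + k4) = -2.662837
p(0.78) ≈ -2.6628

-2.6628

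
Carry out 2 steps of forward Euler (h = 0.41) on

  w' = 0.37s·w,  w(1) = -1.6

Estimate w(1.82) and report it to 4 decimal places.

Euler: w_{n+1} = w_n + h·f(s_n, w_n).
s=1.000000, w=-1.600000: f=-0.592000 → w ← -1.600000 + 0.41·(-0.592000) = -1.842720
s=1.410000, w=-1.842720: f=-0.961347 → w ← -1.842720 + 0.41·(-0.961347) = -2.236872
w(1.82) ≈ -2.2369

-2.2369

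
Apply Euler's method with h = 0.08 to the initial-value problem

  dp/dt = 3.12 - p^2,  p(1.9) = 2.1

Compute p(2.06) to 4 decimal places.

Euler: p_{n+1} = p_n + h·f(t_n, p_n).
t=1.900000, p=2.100000: f=-1.290000 → p ← 2.100000 + 0.08·(-1.290000) = 1.996800
t=1.980000, p=1.996800: f=-0.867210 → p ← 1.996800 + 0.08·(-0.867210) = 1.927423
p(2.06) ≈ 1.9274

1.9274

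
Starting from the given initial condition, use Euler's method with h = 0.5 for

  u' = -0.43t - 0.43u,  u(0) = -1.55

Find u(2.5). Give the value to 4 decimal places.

-1.3297

Euler: u_{n+1} = u_n + h·f(t_n, u_n).
t=0.000000, u=-1.550000: f=0.666500 → u ← -1.550000 + 0.5·0.666500 = -1.216750
t=0.500000, u=-1.216750: f=0.308203 → u ← -1.216750 + 0.5·0.308203 = -1.062649
t=1.000000, u=-1.062649: f=0.026939 → u ← -1.062649 + 0.5·0.026939 = -1.049179
t=1.500000, u=-1.049179: f=-0.193853 → u ← -1.049179 + 0.5·(-0.193853) = -1.146106
t=2.000000, u=-1.146106: f=-0.367175 → u ← -1.146106 + 0.5·(-0.367175) = -1.329693
u(2.5) ≈ -1.3297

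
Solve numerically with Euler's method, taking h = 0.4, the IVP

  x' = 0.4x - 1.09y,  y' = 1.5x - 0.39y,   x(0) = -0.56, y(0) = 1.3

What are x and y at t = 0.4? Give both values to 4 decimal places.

Euler on (x,y): x_{n+1} = x_n + h·x', y_{n+1} = y_n + h·y'.
0.000000: (-0.560000, 1.300000); f=(-1.641000, -1.347000) → (-1.216400, 0.761200)
(x(0.4), y(0.4)) ≈ (-1.2164, 0.7612)

-1.2164, 0.7612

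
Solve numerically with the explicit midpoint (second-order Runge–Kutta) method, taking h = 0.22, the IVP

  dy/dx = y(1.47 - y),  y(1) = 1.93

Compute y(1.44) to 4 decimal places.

1.6883

Midpoint: k1 = f(x_n, y_n); k2 = f(x_n + h/2, y_n + (h/2)·k1); y_{n+1} = y_n + h·k2.
x=1.000000, y=1.930000:
  k1 = f(1.000000, 1.930000) = -0.887800
  k2 = f(1.110000, 1.832342) = -0.663934
  y ← 1.930000 + 0.22·(-0.663934) = 1.783934
x=1.220000, y=1.783934:
  k1 = f(1.220000, 1.783934) = -0.560038
  k2 = f(1.330000, 1.722330) = -0.434596
  y ← 1.783934 + 0.22·(-0.434596) = 1.688323
y(1.44) ≈ 1.6883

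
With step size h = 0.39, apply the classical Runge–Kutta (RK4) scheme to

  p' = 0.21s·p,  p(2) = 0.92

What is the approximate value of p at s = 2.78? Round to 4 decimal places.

RK4: k1 = f(s_n, p_n); k2 = f(s_n + h/2, p_n + (h/2)·k1); k3 = f(s_n + h/2, p_n + (h/2)·k2); k4 = f(s_n + h, p_n + h·k3); p_{n+1} = p_n + (h/6)·(k1 + 2k2 + 2k3 + k4).
s=2.000000, p=0.920000:
  k1 = f(2.000000, 0.920000) = 0.386400
  k2 = f(2.195000, 0.995348) = 0.458806
  k3 = f(2.195000, 1.009467) = 0.465314
  k4 = f(2.390000, 1.101472) = 0.552829
  p ← 0.920000 + (0.39/6)·(k1 + 2k2 + 2k3 + k4) = 1.101185
s=2.390000, p=1.101185:
  k1 = f(2.390000, 1.101185) = 0.552685
  k2 = f(2.585000, 1.208959) = 0.656283
  k3 = f(2.585000, 1.229161) = 0.667250
  k4 = f(2.780000, 1.361413) = 0.794793
  p ← 1.101185 + (0.39/6)·(k1 + 2k2 + 2k3 + k4) = 1.360831
p(2.78) ≈ 1.3608

1.3608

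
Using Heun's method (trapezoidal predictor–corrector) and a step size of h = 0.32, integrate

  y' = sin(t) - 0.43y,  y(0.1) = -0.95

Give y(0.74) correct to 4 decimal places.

Heun: k1 = f(t_n, y_n); k2 = f(t_n + h, y_n + h·k1); y_{n+1} = y_n + (h/2)·(k1 + k2).
t=0.100000, y=-0.950000:
  k1 = f(0.100000, -0.950000) = 0.508333
  k2 = f(0.420000, -0.787333) = 0.746314
  y ← -0.950000 + (0.32/2)·(0.508333 + 0.746314) = -0.749256
t=0.420000, y=-0.749256:
  k1 = f(0.420000, -0.749256) = 0.729941
  k2 = f(0.740000, -0.515675) = 0.896028
  y ← -0.749256 + (0.32/2)·(0.729941 + 0.896028) = -0.489101
y(0.74) ≈ -0.4891

-0.4891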